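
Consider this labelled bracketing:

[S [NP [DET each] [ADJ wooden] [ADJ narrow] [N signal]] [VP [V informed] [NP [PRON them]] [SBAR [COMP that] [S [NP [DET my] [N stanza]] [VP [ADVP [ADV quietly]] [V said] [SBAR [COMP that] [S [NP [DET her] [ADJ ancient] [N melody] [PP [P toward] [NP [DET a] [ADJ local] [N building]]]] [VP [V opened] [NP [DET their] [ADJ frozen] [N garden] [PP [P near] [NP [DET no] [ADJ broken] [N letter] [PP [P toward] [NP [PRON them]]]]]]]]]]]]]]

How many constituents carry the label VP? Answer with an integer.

The VP constituents are: [VP informed them that my stanza quietly said that her ancient melody toward a local building opened their frozen garden near no broken letter toward them]; [VP quietly said that her ancient melody toward a local building opened their frozen garden near no broken letter toward them]; [VP opened their frozen garden near no broken letter toward them]. Total: 3.

3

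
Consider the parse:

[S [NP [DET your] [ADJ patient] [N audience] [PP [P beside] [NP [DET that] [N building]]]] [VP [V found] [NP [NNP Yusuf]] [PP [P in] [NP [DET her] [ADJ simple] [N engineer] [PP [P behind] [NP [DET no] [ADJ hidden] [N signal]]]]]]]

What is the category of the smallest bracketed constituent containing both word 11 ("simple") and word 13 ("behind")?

The smallest bracket enclosing both words is [NP her simple engineer behind no hidden signal], so the label is NP.

NP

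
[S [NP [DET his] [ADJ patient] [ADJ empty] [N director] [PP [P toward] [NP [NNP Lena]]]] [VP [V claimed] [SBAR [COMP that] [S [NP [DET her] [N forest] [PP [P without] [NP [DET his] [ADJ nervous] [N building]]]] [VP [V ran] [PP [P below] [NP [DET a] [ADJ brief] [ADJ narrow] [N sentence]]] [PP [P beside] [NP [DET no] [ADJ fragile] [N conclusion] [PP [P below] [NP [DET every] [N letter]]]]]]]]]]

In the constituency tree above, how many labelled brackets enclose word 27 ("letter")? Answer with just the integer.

10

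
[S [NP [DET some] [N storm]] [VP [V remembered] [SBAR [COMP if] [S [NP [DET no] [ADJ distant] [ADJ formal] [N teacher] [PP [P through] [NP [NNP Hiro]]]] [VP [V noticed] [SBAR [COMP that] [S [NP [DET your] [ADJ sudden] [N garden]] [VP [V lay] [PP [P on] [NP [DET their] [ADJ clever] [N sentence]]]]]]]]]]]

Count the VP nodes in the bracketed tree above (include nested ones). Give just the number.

3

The VP constituents are: [VP remembered if no distant formal teacher through Hiro noticed that your sudden garden lay on their clever sentence]; [VP noticed that your sudden garden lay on their clever sentence]; [VP lay on their clever sentence]. Total: 3.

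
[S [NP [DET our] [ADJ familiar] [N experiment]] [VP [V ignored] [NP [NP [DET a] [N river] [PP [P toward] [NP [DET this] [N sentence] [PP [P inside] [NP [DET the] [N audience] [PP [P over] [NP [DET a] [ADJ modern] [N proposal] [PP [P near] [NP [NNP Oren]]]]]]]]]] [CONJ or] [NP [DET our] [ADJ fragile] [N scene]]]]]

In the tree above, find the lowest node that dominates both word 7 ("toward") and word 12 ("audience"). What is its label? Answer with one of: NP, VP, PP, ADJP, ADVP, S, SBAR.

PP

Word 7 lies under S → VP → NP → NP → PP → P; word 12 lies under S → VP → NP → NP → PP → NP → PP → NP → N. The lowest shared node is the PP.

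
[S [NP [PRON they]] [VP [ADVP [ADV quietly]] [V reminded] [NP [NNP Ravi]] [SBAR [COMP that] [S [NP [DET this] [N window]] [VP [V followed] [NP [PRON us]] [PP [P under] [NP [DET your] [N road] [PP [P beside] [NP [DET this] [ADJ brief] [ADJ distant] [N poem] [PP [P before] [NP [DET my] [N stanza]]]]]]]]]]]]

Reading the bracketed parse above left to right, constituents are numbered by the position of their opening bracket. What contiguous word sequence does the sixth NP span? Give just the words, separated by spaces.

this brief distant poem before my stanza

In left-to-right order the NP constituents are "they"; "Ravi"; "this window"; "us"; "your road beside this brief distant poem before my stanza"; "this brief distant poem before my stanza"; "my stanza". Number 6 is "this brief distant poem before my stanza".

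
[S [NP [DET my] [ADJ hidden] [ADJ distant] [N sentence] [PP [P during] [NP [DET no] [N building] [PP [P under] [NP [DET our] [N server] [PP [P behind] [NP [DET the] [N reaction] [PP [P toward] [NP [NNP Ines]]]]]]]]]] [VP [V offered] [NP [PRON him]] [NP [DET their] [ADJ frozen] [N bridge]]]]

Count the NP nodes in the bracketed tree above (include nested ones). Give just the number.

7

The NP constituents are: [NP my hidden distant sentence during no building under our server behind the reaction toward Ines]; [NP no building under our server behind the reaction toward Ines]; [NP our server behind the reaction toward Ines]; [NP the reaction toward Ines]; [NP Ines]; [NP him] …. Total: 7.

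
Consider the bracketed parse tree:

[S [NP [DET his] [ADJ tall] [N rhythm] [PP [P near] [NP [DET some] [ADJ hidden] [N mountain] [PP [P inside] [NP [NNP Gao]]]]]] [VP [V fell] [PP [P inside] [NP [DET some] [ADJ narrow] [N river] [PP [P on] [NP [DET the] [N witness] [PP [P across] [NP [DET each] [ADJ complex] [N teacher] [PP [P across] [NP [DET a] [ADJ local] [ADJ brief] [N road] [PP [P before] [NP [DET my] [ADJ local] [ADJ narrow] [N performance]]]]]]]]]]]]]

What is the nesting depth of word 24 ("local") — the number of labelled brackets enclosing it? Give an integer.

11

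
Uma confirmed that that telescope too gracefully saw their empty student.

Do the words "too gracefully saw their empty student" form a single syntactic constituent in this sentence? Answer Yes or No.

Yes

"too gracefully saw their empty student" is exactly the verb phrase [VP too gracefully saw their empty student], a complete constituent.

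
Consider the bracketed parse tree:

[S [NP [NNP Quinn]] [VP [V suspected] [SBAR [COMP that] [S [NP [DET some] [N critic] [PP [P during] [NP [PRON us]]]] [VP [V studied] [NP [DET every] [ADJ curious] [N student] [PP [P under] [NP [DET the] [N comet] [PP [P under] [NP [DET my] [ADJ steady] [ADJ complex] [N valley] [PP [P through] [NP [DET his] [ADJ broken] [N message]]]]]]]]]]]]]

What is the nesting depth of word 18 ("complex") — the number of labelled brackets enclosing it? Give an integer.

Counting open brackets not yet closed at "complex": [S [VP [SBAR [S [VP [NP [PP [NP [PP [NP [ADJ = 11.

11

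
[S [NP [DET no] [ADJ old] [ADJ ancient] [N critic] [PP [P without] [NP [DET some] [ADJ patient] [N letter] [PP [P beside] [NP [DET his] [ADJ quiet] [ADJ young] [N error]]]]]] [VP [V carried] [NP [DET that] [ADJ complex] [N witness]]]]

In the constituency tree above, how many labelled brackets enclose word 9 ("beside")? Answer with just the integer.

Path from the root down to the word: S → NP → PP → NP → PP → P. That is 6 enclosing brackets.

6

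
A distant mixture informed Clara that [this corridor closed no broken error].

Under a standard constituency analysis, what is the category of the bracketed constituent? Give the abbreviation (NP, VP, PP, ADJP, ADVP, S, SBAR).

"closed" is the head of the bracketed span, so the span is a clause: S.

S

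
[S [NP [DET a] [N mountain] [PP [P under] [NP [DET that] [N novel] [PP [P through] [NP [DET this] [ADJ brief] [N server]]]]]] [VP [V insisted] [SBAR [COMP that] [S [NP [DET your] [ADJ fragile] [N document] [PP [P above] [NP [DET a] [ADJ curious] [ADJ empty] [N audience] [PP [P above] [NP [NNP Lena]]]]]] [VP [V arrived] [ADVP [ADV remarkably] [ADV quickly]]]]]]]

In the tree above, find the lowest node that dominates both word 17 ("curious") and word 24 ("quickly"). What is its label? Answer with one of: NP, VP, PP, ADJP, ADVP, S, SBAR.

S

The smallest bracket enclosing both words is [S your fragile document above a curious empty audience above Lena arrived remarkably quickly], so the label is S.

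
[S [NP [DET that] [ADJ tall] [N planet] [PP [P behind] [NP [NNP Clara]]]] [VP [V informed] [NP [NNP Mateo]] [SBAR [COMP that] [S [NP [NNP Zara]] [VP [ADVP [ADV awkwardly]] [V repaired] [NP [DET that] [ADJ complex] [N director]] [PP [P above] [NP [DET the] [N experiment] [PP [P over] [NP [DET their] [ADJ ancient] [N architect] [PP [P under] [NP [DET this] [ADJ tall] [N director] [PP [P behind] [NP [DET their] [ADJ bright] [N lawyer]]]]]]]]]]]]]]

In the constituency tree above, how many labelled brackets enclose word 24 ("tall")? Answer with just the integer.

Counting open brackets not yet closed at "tall": [S [VP [SBAR [S [VP [PP [NP [PP [NP [PP [NP [ADJ = 12.

12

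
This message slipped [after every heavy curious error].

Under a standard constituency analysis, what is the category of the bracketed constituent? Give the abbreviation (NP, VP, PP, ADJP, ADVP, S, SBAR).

PP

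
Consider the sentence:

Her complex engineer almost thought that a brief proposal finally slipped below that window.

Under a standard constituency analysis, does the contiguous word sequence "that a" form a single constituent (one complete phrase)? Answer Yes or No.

"that" belongs to the complementizer "that" while "a" belongs to the clause "a brief proposal finally slipped below that window"; a span that runs across that boundary is not a single phrase.

No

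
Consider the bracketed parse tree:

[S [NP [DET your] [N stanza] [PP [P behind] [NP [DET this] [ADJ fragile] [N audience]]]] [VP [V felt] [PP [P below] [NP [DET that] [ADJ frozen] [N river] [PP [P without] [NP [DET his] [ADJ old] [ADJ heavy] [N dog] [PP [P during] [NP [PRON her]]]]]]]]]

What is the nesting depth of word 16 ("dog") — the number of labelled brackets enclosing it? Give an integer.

7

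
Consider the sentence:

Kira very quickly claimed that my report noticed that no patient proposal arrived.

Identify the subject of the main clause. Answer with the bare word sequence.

Kira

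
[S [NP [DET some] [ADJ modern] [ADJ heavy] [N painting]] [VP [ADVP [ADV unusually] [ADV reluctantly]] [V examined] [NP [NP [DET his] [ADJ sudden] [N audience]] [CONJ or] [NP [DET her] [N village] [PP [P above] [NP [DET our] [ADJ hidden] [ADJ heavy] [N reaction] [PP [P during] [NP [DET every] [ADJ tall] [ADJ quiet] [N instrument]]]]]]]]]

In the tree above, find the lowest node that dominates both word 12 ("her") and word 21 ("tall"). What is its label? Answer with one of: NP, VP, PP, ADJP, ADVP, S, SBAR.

NP

Word 12 lies under S → VP → NP → NP → DET; word 21 lies under S → VP → NP → NP → PP → NP → PP → NP → ADJ. The lowest shared node is the NP.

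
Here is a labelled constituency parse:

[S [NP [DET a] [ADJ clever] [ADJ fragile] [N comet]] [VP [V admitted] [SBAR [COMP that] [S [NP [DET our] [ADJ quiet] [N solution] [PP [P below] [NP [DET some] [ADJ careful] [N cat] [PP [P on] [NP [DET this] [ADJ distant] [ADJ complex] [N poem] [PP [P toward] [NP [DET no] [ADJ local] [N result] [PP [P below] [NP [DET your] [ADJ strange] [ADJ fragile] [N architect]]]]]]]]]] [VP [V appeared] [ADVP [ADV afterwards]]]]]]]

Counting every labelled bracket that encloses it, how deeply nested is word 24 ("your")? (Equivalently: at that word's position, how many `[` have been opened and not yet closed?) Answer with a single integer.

14

The word sits inside DET, which is inside NP, inside PP, inside NP, inside PP, inside NP, inside PP, inside NP, inside PP, inside NP, inside S, inside SBAR, inside VP, inside S — 14 brackets in all.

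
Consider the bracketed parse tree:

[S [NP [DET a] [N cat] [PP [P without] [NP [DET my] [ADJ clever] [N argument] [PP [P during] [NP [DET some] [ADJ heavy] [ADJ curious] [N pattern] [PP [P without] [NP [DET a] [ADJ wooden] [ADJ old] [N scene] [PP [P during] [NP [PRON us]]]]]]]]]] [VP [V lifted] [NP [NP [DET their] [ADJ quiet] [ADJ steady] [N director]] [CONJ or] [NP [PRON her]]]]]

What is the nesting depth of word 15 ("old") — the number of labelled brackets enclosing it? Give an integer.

Path from the root down to the word: S → NP → PP → NP → PP → NP → PP → NP → ADJ. That is 9 enclosing brackets.

9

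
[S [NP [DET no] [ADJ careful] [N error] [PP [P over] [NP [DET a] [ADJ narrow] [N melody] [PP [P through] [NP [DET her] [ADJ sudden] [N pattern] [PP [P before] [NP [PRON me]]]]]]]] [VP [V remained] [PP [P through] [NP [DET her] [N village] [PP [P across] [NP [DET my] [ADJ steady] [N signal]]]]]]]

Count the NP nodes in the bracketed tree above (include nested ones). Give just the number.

6

The NP constituents are: [NP no careful error over a narrow melody through her sudden pattern before me]; [NP a narrow melody through her sudden pattern before me]; [NP her sudden pattern before me]; [NP me]; [NP her village across my steady signal]; [NP my steady signal]. Total: 6.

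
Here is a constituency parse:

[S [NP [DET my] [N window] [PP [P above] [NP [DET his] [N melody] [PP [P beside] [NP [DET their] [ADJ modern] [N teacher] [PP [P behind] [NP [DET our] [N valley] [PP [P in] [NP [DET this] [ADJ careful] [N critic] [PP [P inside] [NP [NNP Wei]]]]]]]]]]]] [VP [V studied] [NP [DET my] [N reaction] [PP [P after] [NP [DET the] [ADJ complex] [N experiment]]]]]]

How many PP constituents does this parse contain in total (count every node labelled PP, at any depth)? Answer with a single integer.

6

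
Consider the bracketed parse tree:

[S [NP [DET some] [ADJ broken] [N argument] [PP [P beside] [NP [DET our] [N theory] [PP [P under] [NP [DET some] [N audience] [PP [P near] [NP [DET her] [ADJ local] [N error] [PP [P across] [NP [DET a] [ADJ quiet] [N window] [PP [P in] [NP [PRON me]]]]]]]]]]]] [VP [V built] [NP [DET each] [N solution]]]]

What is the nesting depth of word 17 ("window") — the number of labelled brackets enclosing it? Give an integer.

11

The word sits inside N, which is inside NP, inside PP, inside NP, inside PP, inside NP, inside PP, inside NP, inside PP, inside NP, inside S — 11 brackets in all.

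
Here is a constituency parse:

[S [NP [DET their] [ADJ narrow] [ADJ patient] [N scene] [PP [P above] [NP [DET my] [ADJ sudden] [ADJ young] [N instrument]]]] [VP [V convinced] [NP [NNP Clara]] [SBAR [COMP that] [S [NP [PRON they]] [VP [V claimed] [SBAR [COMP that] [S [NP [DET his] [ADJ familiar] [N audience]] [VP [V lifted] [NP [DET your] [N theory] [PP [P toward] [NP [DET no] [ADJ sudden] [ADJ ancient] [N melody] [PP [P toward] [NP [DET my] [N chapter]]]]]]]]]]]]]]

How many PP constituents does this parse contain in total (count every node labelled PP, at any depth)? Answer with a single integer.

3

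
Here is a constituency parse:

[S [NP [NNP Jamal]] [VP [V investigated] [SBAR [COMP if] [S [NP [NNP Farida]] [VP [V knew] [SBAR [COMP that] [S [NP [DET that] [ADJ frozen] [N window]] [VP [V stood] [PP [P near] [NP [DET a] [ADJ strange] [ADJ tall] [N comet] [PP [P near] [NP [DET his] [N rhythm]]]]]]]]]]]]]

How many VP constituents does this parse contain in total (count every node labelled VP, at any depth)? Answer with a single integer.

3

Scanning left to right, an opening `[VP` appears at word positions 2, 5, 10 — 3 in total.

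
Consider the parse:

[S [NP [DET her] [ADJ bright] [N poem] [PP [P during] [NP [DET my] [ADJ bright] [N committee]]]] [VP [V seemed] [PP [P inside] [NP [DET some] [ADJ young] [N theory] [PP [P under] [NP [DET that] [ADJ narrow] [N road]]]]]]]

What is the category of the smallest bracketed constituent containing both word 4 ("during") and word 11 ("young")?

The smallest bracket enclosing both words is [S her bright poem during my bright committee seemed inside some young theory under that narrow road], so the label is S.

S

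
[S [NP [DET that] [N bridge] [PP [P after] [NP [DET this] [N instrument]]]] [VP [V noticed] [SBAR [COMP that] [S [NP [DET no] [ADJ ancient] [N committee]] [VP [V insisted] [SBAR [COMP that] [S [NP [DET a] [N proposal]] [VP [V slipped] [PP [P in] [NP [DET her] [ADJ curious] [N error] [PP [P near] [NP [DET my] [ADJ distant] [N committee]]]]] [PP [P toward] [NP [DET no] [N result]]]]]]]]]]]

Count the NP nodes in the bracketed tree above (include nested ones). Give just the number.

7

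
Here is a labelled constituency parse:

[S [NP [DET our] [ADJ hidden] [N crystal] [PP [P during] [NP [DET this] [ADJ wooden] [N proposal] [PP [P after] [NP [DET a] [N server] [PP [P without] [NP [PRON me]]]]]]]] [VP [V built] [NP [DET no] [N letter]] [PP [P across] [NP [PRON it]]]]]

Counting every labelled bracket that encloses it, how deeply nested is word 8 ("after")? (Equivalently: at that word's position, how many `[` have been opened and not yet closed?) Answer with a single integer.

6

The word sits inside P, which is inside PP, inside NP, inside PP, inside NP, inside S — 6 brackets in all.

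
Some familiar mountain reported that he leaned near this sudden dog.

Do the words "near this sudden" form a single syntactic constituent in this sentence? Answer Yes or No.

No

The sequence begins inside the preposition "near" and ends inside the noun phrase "this sudden dog"; it crosses a phrase boundary, so no single node in the tree spans exactly those words.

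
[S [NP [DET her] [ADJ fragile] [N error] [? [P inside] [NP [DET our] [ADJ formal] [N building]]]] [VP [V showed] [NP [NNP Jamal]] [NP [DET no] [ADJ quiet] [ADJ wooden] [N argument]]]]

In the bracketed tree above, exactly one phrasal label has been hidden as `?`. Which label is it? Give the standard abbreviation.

PP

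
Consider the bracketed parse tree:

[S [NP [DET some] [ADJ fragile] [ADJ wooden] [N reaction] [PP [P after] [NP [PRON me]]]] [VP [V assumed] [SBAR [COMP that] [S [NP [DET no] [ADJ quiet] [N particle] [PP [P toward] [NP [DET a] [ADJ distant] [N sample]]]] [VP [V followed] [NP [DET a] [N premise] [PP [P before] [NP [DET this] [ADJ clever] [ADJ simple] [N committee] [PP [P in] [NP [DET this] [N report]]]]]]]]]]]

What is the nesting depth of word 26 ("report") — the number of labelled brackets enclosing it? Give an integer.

The word sits inside N, which is inside NP, inside PP, inside NP, inside PP, inside NP, inside VP, inside S, inside SBAR, inside VP, inside S — 11 brackets in all.

11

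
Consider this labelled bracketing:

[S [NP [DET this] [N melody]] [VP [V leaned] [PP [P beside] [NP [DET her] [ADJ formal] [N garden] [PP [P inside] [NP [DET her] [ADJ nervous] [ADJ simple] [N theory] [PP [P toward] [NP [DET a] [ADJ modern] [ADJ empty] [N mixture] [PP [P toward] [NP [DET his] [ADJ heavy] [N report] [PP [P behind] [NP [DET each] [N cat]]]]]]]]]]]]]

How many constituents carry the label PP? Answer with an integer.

The PP constituents are: [PP beside her formal garden inside her nervous simple theory toward a modern empty mixture toward his heavy report behind each cat]; [PP inside her nervous simple theory toward a modern empty mixture toward his heavy report behind each cat]; [PP toward a modern empty mixture toward his heavy report behind each cat]; [PP toward his heavy report behind each cat]; [PP behind each cat]. Total: 5.

5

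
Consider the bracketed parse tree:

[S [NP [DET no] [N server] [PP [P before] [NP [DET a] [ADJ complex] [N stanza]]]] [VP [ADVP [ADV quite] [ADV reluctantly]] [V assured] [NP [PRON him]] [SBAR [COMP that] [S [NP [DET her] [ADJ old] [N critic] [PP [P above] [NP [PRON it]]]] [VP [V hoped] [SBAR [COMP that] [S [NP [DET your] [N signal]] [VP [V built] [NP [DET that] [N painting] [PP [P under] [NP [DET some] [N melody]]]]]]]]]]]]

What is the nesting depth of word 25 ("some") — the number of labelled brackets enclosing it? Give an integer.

12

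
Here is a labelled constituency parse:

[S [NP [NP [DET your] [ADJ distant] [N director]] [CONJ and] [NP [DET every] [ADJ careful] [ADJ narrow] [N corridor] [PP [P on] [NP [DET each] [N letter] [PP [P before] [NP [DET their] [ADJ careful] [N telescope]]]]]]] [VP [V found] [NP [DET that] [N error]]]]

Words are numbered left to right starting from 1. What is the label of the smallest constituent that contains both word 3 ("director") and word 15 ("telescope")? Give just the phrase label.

NP

Both words fall inside [NP your distant director and every careful narrow corridor on each letter before their careful telescope] (words 1–15), and no smaller constituent contains them both. Label: NP.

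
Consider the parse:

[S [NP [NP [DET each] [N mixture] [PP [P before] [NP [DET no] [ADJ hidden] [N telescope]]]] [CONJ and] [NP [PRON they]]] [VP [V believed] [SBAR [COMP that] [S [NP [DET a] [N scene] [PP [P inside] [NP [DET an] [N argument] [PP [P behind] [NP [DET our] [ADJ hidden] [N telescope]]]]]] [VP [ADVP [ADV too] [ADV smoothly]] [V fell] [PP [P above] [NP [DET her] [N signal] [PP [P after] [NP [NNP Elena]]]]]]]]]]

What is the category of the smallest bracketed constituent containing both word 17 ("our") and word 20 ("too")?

Both words fall inside [S a scene inside an argument behind our hidden telescope too smoothly fell above her signal after Elena] (words 11–27), and no smaller constituent contains them both. Label: S.

S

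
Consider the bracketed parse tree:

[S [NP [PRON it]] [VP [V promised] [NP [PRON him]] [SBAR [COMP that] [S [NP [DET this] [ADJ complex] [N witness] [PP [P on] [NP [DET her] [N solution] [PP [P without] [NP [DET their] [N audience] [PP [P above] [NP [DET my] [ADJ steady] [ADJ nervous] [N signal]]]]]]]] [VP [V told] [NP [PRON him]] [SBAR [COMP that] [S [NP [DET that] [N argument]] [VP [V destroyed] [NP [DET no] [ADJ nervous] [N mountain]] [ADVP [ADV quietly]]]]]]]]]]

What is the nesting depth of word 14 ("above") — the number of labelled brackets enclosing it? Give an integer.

Path from the root down to the word: S → VP → SBAR → S → NP → PP → NP → PP → NP → PP → P. That is 11 enclosing brackets.

11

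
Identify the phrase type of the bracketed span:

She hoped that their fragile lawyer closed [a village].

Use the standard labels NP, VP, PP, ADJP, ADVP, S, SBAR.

The bracketed span "a village" is headed by "village", making it a noun phrase (NP).

NP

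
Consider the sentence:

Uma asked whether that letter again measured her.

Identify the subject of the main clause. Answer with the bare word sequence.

Uma

The subject of the main clause is the NP immediately before the verb "asked": "Uma".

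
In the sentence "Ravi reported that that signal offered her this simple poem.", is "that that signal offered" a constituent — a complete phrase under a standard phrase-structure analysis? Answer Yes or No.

No

The sequence begins inside the complementizer "that" and ends inside the clause "that signal offered her this simple poem"; it crosses a phrase boundary, so no single node in the tree spans exactly those words.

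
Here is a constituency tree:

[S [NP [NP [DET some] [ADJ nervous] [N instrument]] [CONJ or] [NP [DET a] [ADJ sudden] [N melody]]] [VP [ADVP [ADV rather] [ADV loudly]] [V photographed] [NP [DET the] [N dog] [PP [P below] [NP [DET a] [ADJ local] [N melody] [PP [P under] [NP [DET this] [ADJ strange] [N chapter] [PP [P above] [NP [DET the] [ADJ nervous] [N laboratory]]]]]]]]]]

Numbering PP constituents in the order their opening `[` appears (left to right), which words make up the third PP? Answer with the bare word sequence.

Opening `[PP` markers occur at word positions 13, 17, 21; the third of these opens the constituent [PP above the nervous laboratory].

above the nervous laboratory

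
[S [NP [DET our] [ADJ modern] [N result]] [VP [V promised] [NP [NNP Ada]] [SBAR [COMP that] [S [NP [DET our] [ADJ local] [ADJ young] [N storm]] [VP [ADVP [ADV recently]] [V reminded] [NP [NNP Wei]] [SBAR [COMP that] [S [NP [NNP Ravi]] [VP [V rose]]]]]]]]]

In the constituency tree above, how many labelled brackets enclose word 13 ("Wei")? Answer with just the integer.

7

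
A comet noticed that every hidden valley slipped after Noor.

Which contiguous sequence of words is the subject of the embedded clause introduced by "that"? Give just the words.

"every hidden valley" is the NP that combines with the VP headed by "slipped" to form the embedded clause introduced by "that" — the subject.

every hidden valley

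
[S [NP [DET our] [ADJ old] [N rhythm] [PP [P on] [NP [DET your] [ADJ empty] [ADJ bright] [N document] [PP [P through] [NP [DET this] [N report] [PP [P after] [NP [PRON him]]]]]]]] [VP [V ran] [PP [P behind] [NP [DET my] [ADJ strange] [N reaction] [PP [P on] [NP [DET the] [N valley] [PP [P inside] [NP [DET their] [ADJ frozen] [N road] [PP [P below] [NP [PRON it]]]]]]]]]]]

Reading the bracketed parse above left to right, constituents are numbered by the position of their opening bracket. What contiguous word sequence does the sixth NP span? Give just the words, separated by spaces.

In left-to-right order the NP constituents are "our old rhythm on your empty bright document through this report after him"; "your empty bright document through this report after him"; "this report after him"; "him"; "my strange reaction on the valley inside their frozen road below it"; "the valley inside their frozen road below it"; "their frozen road below it"; "it". Number 6 is "the valley inside their frozen road below it".

the valley inside their frozen road below it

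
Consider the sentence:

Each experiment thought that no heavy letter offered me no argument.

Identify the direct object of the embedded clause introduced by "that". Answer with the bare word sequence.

no argument

"offered" heads the VP of the embedded clause introduced by "that", and "no argument" is its direct object.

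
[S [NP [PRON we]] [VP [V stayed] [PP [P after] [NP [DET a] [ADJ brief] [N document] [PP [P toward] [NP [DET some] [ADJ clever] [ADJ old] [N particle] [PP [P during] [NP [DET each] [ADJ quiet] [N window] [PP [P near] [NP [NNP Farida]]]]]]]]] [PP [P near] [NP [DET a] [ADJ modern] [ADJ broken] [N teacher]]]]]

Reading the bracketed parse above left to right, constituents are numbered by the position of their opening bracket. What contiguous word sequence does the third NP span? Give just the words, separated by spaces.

The NP opening brackets appear, in order, over: "we"; "a brief document toward some clever old particle during each quiet window near Farida"; "some clever old particle during each quiet window near Farida"; "each quiet window near Farida"; "Farida"; "a modern broken teacher". The third one spans "some clever old particle during each quiet window near Farida".

some clever old particle during each quiet window near Farida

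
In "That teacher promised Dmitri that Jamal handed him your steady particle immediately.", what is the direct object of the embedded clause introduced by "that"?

"handed" heads the VP of the embedded clause introduced by "that", and "your steady particle" is its direct object.

your steady particle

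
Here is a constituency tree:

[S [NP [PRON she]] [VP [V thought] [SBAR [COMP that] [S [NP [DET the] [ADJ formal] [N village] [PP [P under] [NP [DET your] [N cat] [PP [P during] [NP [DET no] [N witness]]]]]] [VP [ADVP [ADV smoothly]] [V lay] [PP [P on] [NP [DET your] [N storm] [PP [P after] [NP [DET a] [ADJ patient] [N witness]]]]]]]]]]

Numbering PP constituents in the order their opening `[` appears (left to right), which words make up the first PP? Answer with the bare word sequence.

under your cat during no witness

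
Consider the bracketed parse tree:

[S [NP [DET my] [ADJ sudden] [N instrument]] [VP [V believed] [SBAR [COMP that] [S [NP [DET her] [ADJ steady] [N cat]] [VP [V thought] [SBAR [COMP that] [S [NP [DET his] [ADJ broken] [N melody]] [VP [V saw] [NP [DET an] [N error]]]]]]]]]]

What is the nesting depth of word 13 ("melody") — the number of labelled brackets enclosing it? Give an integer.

9

The word sits inside N, which is inside NP, inside S, inside SBAR, inside VP, inside S, inside SBAR, inside VP, inside S — 9 brackets in all.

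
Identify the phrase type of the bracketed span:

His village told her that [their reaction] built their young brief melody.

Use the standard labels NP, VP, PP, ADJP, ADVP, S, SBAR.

The span is built around the noun "reaction" — a noun phrase (NP).

NP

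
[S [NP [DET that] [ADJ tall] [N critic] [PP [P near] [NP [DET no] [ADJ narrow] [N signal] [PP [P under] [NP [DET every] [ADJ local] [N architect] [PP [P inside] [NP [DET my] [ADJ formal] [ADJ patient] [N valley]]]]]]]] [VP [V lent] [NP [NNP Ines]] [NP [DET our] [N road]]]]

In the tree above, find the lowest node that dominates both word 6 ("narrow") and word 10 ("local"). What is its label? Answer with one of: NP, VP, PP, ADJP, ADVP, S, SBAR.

NP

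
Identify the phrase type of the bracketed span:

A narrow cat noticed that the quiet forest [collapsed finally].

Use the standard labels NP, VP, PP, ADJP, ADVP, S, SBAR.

VP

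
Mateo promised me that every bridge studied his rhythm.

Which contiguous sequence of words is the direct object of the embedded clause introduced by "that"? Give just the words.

his rhythm

"studied" heads the VP of the embedded clause introduced by "that", and "his rhythm" is its direct object.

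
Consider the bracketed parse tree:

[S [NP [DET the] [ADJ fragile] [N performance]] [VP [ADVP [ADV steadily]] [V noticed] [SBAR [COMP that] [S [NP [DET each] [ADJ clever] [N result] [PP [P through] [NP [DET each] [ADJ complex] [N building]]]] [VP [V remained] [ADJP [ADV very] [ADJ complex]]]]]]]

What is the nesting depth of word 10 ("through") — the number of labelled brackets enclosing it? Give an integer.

The word sits inside P, which is inside PP, inside NP, inside S, inside SBAR, inside VP, inside S — 7 brackets in all.

7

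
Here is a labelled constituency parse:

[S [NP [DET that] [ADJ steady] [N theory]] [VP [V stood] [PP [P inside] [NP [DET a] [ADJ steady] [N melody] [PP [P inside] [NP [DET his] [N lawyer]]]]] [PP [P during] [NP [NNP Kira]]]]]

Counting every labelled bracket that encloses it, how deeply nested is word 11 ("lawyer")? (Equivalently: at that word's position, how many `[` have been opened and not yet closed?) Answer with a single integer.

7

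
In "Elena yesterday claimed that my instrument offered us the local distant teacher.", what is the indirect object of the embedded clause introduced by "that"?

Within the embedded clause introduced by "that", the indirect object of "offered" is "us".

us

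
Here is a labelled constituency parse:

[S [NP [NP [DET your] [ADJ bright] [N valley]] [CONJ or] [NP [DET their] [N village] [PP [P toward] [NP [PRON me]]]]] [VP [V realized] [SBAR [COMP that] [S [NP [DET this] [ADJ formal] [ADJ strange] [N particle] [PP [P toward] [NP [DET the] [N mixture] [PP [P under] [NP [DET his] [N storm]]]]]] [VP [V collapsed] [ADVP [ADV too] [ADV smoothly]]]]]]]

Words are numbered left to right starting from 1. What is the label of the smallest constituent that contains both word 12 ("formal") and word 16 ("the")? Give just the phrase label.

Both words fall inside [NP this formal strange particle toward the mixture under his storm] (words 11–20), and no smaller constituent contains them both. Label: NP.

NP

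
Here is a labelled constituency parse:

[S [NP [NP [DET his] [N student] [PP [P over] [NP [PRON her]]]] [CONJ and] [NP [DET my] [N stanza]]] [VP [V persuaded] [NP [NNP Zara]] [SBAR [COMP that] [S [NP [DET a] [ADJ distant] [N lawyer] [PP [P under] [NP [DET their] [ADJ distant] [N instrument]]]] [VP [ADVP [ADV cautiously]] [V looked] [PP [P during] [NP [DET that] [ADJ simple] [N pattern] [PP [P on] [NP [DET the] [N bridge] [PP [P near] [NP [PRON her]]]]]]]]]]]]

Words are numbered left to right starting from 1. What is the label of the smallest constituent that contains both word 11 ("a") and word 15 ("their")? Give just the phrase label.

NP

Both words fall inside [NP a distant lawyer under their distant instrument] (words 11–17), and no smaller constituent contains them both. Label: NP.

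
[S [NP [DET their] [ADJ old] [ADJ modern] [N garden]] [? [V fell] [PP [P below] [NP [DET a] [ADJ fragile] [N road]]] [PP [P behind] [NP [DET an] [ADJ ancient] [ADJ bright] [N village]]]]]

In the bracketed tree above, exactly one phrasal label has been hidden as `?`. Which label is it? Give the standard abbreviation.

A constituent whose immediate children are V 'fell', PP, PP is a verb phrase: VP.

VP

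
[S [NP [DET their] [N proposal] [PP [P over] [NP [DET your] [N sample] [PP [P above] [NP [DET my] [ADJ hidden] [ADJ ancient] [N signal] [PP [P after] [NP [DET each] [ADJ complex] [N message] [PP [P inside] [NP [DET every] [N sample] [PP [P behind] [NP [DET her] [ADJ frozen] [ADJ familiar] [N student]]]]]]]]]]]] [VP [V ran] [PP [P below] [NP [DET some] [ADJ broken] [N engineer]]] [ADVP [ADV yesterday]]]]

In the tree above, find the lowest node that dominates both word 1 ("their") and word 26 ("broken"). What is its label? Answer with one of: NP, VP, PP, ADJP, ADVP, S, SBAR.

The smallest bracket enclosing both words is [S their proposal over your sample above my hidden ancient signal after each complex message inside every sample behind her frozen familiar student ran below some broken engineer yesterday], so the label is S.

S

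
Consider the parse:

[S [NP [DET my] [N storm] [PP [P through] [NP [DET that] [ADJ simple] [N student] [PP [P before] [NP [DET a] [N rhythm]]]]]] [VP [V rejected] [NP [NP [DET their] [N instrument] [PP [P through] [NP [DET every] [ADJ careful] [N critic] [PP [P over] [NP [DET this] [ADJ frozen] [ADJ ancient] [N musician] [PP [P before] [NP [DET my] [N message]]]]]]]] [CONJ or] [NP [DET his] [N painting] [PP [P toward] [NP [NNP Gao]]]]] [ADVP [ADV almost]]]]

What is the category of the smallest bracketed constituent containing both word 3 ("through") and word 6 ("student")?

PP

The smallest bracket enclosing both words is [PP through that simple student before a rhythm], so the label is PP.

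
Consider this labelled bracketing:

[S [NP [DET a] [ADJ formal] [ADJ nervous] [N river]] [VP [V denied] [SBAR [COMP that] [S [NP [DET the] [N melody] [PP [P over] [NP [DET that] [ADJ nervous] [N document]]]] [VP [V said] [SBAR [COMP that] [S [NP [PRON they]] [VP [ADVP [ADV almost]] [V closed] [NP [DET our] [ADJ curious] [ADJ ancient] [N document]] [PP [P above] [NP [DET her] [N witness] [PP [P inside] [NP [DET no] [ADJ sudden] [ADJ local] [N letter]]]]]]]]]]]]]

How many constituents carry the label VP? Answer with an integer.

3

Scanning left to right, an opening `[VP` appears at word positions 5, 13, 16 — 3 in total.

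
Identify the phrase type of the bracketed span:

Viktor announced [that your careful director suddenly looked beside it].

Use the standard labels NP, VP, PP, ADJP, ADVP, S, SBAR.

SBAR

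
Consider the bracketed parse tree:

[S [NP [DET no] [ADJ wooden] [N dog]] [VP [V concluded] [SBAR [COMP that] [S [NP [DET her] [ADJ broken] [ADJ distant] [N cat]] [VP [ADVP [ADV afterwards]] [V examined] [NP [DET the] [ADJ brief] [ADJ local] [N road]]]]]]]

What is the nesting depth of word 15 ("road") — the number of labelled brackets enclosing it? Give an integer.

7

Path from the root down to the word: S → VP → SBAR → S → VP → NP → N. That is 7 enclosing brackets.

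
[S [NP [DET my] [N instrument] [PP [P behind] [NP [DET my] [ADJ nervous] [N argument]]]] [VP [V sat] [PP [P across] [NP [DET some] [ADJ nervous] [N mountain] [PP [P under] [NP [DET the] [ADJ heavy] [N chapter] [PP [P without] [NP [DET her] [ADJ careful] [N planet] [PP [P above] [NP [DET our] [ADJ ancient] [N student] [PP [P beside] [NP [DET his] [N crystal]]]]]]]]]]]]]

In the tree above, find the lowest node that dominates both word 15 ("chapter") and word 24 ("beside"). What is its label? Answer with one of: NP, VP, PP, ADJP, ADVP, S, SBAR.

Both words fall inside [NP the heavy chapter without her careful planet above our ancient student beside his crystal] (words 13–26), and no smaller constituent contains them both. Label: NP.

NP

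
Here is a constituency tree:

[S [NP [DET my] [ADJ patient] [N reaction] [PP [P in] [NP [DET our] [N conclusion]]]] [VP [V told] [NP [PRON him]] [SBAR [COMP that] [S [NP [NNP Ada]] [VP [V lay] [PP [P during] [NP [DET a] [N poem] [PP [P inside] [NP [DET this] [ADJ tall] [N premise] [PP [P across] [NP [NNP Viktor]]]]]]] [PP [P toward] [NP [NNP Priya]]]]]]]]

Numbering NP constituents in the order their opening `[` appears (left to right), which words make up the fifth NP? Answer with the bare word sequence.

a poem inside this tall premise across Viktor

The NP opening brackets appear, in order, over: "my patient reaction in our conclusion"; "our conclusion"; "him"; "Ada"; "a poem inside this tall premise across Viktor"; "this tall premise across Viktor"; "Viktor"; "Priya". The fifth one spans "a poem inside this tall premise across Viktor".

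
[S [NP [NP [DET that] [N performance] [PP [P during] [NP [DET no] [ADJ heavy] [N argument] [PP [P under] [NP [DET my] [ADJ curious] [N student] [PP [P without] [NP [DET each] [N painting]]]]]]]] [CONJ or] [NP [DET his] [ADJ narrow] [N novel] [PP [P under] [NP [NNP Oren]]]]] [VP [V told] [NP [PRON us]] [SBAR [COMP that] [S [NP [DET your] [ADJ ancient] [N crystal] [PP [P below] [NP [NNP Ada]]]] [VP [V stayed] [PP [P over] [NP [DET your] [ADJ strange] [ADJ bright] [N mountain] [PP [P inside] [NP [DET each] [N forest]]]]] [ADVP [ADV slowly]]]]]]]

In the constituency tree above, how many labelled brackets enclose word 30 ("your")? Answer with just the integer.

The word sits inside DET, which is inside NP, inside PP, inside VP, inside S, inside SBAR, inside VP, inside S — 8 brackets in all.

8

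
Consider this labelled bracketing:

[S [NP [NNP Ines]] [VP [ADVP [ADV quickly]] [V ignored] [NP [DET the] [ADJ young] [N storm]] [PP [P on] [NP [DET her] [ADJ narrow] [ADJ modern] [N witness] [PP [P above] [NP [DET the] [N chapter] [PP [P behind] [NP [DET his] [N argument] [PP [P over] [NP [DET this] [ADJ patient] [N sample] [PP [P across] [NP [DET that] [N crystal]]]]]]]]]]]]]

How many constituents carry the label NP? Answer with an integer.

7

Listing each NP by its span: [NP Ines]; [NP the young storm]; [NP her narrow modern witness above the chapter behind his argument over this patient sample across that crystal]; [NP the chapter behind his argument over this patient sample across that crystal]; [NP his argument over this patient sample across that crystal]; [NP this patient sample across that crystal] … — that makes 7.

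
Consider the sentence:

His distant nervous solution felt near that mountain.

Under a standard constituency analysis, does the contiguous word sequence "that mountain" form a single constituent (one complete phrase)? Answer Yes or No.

Yes

These words form the whole noun phrase headed by "mountain", so yes — one constituent.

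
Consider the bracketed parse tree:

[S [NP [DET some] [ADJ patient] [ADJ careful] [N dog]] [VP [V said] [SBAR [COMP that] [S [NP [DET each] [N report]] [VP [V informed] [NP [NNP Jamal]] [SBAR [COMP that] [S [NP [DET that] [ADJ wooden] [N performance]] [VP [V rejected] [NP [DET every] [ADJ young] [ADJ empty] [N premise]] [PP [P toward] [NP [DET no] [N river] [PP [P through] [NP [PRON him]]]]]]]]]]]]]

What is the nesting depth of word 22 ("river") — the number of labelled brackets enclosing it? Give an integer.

11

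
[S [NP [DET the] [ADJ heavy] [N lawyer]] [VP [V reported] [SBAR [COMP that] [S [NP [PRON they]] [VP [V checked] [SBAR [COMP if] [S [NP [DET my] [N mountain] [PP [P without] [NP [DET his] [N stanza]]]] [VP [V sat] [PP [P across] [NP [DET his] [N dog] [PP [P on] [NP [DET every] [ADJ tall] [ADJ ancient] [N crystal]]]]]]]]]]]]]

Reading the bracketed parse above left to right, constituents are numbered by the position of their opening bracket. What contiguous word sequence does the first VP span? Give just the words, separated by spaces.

In left-to-right order the VP constituents are "reported that they checked if my mountain without his stanza sat across his dog on every tall ancient crystal"; "checked if my mountain without his stanza sat across his dog on every tall ancient crystal"; "sat across his dog on every tall ancient crystal". Number 1 is "reported that they checked if my mountain without his stanza sat across his dog on every tall ancient crystal".

reported that they checked if my mountain without his stanza sat across his dog on every tall ancient crystal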